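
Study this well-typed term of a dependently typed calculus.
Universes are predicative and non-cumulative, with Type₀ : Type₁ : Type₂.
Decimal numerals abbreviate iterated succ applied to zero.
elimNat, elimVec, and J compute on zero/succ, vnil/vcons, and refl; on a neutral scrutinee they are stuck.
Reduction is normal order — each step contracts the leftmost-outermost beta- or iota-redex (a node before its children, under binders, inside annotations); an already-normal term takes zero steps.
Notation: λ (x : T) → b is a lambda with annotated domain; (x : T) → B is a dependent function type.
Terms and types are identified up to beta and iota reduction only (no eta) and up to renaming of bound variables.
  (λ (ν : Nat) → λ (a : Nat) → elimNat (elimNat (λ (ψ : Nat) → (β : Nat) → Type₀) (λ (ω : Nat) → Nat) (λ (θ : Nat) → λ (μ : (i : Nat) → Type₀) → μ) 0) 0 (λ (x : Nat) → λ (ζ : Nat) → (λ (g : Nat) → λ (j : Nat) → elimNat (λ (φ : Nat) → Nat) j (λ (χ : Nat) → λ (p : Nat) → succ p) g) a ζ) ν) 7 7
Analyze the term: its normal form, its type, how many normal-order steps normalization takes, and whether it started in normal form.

resulting normal form:
  49
inferred type:
  Nat
normal-order step count: 192
already normal: no
first redex: a beta-redex


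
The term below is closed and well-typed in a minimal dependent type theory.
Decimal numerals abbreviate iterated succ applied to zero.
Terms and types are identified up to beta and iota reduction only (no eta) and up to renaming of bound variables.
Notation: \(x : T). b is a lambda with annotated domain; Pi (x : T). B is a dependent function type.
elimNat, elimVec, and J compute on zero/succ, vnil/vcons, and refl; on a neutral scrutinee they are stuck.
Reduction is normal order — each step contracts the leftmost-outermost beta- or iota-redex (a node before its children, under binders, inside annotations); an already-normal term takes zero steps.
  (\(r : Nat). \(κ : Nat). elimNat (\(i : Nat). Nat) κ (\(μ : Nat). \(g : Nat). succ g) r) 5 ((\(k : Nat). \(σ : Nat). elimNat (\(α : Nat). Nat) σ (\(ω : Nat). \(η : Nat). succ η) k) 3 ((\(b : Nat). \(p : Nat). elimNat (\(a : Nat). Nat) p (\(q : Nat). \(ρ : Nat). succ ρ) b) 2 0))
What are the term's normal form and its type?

resulting normal form:
  10
the term's type:
  Nat
observation: 39 normal-order steps normalize the term, beginning with a beta-redex.


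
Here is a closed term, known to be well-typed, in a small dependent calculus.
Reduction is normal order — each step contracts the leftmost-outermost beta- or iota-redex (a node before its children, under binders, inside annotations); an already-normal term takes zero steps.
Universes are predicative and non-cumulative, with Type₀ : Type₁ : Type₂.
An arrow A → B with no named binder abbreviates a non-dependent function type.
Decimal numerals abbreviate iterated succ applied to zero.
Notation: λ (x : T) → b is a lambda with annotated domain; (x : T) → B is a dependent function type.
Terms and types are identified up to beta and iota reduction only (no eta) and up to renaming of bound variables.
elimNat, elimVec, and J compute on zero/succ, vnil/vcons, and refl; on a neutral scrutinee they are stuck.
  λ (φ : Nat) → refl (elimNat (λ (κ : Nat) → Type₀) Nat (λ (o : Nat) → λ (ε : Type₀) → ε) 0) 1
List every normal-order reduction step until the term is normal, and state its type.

reduction (normal order):
  λ (φ : Nat) → refl (elimNat (λ (κ : Nat) → Type₀) Nat (λ (o : Nat) → λ (ε : Type₀) → ε) 0) 1
  ~> λ (φ : Nat) → refl Nat 1
the term's type:
  Nat → Eq Nat 1 1


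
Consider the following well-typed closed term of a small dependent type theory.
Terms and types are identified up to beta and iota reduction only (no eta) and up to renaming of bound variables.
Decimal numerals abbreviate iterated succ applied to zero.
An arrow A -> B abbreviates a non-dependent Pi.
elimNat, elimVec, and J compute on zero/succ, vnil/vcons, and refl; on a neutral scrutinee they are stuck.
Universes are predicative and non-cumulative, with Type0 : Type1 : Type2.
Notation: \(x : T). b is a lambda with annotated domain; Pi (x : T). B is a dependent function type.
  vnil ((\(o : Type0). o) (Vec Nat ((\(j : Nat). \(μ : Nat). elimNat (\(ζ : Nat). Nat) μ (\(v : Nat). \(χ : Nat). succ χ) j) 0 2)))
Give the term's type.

inferred type:
  Vec (Vec Nat 2) 0


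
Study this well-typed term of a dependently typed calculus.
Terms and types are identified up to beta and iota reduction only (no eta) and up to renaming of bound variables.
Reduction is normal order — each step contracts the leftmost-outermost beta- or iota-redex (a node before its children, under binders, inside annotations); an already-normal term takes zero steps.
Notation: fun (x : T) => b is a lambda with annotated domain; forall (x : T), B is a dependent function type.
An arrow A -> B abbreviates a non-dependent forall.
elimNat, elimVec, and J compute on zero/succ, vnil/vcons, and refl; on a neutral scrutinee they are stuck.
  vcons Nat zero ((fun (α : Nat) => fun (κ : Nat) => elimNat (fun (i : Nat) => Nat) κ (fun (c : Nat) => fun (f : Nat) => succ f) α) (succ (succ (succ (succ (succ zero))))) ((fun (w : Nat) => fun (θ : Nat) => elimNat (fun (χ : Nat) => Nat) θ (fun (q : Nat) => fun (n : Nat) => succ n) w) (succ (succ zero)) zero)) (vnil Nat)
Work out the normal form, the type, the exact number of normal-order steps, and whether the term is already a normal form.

normal form:
  vcons Nat zero (succ (succ (succ (succ (succ (succ (succ zero))))))) (vnil Nat)
inferred type:
  Vec Nat (succ zero)
normal-order step count: 27
started in normal form: no
first contracted redex: a beta-redex


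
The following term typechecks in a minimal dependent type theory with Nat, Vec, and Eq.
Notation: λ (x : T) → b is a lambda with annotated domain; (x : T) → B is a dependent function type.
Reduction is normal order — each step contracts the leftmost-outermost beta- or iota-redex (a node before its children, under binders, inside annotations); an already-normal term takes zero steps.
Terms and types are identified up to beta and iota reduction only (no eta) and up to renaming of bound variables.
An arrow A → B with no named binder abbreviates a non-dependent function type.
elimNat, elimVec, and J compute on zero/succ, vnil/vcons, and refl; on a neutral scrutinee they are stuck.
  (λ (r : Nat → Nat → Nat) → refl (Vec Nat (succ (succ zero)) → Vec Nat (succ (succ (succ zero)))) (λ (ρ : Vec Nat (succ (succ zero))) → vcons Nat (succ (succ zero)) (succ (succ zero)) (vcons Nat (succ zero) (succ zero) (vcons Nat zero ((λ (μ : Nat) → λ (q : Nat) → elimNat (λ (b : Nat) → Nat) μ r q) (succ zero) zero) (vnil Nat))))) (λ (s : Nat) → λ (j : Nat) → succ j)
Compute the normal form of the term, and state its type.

resulting normal form:
  refl (Vec Nat (succ (succ zero)) → Vec Nat (succ (succ (succ zero)))) (λ (r : Vec Nat (succ (succ zero))) → vcons Nat (succ (succ zero)) (succ (succ zero)) (vcons Nat (succ zero) (succ zero) (vcons Nat zero (succ zero) (vnil Nat))))
inferred type:
  Eq (Vec Nat (succ (succ zero)) → Vec Nat (succ (succ (succ zero)))) (λ (r : Vec Nat (succ (succ zero))) → vcons Nat (succ (succ zero)) (succ (succ zero)) (vcons Nat (succ zero) (succ zero) (vcons Nat zero (succ zero) (vnil Nat)))) (λ (ρ : Vec Nat (succ (succ zero))) → vcons Nat (succ (succ zero)) (succ (succ zero)) (vcons Nat (succ zero) (succ zero) (vcons Nat zero (succ zero) (vnil Nat))))


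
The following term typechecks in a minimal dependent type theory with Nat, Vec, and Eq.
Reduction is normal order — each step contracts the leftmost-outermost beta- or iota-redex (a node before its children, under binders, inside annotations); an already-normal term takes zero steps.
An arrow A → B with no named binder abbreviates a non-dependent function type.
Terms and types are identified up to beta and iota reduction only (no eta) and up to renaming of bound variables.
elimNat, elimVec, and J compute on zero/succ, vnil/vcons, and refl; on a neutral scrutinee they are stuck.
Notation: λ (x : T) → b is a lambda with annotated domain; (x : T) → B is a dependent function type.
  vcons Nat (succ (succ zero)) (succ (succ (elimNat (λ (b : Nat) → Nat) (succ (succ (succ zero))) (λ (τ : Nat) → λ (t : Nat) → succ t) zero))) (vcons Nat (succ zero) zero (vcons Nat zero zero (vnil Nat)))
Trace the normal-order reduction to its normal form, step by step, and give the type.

normal-order reduction:
  vcons Nat (succ (succ zero)) (succ (succ (elimNat (λ (b : Nat) → Nat) (succ (succ (succ zero))) (λ (τ : Nat) → λ (t : Nat) → succ t) zero))) (vcons Nat (succ zero) zero (vcons Nat zero zero (vnil Nat)))
  ~> vcons Nat (succ (succ zero)) (succ (succ (succ (succ (succ zero))))) (vcons Nat (succ zero) zero (vcons Nat zero zero (vnil Nat)))
the term's type:
  Vec Nat (succ (succ (succ zero)))


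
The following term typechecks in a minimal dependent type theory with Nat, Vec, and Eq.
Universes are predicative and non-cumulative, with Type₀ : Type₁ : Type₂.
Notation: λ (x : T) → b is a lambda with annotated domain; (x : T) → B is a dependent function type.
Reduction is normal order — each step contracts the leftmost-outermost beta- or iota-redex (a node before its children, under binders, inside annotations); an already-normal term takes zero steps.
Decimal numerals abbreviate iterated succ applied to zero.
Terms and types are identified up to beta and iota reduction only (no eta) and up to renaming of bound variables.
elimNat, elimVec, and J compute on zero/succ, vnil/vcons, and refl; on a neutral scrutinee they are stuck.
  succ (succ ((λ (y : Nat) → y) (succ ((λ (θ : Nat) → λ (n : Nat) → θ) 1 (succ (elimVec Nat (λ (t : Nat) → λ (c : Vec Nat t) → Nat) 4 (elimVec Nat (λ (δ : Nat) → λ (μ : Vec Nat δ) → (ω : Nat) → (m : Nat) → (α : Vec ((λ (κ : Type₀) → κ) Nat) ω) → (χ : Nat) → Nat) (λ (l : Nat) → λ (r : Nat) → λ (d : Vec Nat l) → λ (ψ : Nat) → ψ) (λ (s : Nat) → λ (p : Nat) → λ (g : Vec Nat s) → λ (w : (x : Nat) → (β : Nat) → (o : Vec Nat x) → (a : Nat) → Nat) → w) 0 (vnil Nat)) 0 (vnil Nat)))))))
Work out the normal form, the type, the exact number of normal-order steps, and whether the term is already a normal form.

resulting normal form:
  4
type:
  Nat
steps to reach normal form (normal order): 3
already normal: no
first redex: a beta-redex


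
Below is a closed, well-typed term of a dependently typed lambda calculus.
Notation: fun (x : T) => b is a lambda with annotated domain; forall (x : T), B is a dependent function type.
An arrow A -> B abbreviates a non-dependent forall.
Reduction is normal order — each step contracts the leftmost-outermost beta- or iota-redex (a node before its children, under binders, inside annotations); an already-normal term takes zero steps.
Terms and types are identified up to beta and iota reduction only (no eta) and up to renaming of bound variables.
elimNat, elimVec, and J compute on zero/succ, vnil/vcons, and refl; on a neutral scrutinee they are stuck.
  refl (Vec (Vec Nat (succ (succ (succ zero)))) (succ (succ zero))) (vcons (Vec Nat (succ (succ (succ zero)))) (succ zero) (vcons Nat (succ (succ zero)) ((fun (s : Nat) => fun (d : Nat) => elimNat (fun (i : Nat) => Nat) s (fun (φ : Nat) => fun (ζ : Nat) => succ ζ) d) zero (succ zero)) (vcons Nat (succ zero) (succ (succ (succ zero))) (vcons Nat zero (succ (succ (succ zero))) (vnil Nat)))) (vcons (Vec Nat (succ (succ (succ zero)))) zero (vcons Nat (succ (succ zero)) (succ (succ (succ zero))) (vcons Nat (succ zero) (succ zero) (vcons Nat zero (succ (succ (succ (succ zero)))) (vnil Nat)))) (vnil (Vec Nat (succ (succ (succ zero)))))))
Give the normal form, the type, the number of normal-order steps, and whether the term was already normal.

reduced normal form:
  refl (Vec (Vec Nat (succ (succ (succ zero)))) (succ (succ zero))) (vcons (Vec Nat (succ (succ (succ zero)))) (succ zero) (vcons Nat (succ (succ zero)) (succ zero) (vcons Nat (succ zero) (succ (succ (succ zero))) (vcons Nat zero (succ (succ (succ zero))) (vnil Nat)))) (vcons (Vec Nat (succ (succ (succ zero)))) zero (vcons Nat (succ (succ zero)) (succ (succ (succ zero))) (vcons Nat (succ zero) (succ zero) (vcons Nat zero (succ (succ (succ (succ zero)))) (vnil Nat)))) (vnil (Vec Nat (succ (succ (succ zero)))))))
the term's type:
  Eq (Vec (Vec Nat (succ (succ (succ zero)))) (succ (succ zero))) (vcons (Vec Nat (succ (succ (succ zero)))) (succ zero) (vcons Nat (succ (succ zero)) (succ zero) (vcons Nat (succ zero) (succ (succ (succ zero))) (vcons Nat zero (succ (succ (succ zero))) (vnil Nat)))) (vcons (Vec Nat (succ (succ (succ zero)))) zero (vcons Nat (succ (succ zero)) (succ (succ (succ zero))) (vcons Nat (succ zero) (succ zero) (vcons Nat zero (succ (succ (succ (succ zero)))) (vnil Nat)))) (vnil (Vec Nat (succ (succ (succ zero))))))) (vcons (Vec Nat (succ (succ (succ zero)))) (succ zero) (vcons Nat (succ (succ zero)) (succ zero) (vcons Nat (succ zero) (succ (succ (succ zero))) (vcons Nat zero (succ (succ (succ zero))) (vnil Nat)))) (vcons (Vec Nat (succ (succ (succ zero)))) zero (vcons Nat (succ (succ zero)) (succ (succ (succ zero))) (vcons Nat (succ zero) (succ zero) (vcons Nat zero (succ (succ (succ (succ zero)))) (vnil Nat)))) (vnil (Vec Nat (succ (succ (succ zero)))))))
steps to reach normal form (normal order): 6
term was already normal: no
first contracted redex: a beta-redex


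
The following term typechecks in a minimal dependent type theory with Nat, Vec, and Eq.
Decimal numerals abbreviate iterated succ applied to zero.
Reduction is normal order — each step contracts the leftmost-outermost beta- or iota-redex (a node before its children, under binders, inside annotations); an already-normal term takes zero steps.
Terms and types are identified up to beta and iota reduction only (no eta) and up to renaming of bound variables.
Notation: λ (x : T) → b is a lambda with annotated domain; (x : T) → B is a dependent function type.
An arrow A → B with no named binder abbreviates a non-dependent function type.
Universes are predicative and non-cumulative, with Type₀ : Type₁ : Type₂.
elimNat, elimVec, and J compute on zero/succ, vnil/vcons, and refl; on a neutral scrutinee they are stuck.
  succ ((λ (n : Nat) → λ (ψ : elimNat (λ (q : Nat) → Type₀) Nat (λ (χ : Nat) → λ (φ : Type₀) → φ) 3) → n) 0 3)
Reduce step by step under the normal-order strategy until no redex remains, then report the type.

normal-order reduction sequence:
  succ ((λ (n : Nat) → λ (ψ : elimNat (λ (q : Nat) → Type₀) Nat (λ (χ : Nat) → λ (φ : Type₀) → φ) 3) → n) 0 3)
  ~> succ ((λ (n : elimNat (λ (ψ : Nat) → Type₀) Nat (λ (q : Nat) → λ (χ : Type₀) → χ) 3) → 0) 3)
  ~> 1
type:
  Nat


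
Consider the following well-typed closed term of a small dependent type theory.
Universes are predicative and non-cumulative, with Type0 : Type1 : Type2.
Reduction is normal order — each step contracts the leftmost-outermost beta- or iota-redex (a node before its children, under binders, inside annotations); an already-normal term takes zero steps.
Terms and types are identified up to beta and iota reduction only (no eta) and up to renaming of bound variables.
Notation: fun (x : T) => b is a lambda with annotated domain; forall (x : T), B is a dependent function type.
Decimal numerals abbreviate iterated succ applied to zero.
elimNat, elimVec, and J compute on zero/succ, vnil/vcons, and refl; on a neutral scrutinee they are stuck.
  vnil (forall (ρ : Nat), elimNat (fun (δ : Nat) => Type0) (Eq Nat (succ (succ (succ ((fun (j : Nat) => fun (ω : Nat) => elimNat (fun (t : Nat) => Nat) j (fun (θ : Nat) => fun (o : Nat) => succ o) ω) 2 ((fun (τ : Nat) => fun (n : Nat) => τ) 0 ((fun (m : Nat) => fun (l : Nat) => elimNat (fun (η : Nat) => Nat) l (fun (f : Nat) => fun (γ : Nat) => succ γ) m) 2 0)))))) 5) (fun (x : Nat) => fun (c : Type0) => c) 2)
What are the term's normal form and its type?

normal form:
  vnil (forall (ρ : Nat), Eq Nat 5 5)
the term's type:
  Vec (forall (ρ : Nat), Eq Nat 5 5) 0
observation: the leftmost-outermost redex is an elimNat iota-redex, and normalization takes 12 steps.


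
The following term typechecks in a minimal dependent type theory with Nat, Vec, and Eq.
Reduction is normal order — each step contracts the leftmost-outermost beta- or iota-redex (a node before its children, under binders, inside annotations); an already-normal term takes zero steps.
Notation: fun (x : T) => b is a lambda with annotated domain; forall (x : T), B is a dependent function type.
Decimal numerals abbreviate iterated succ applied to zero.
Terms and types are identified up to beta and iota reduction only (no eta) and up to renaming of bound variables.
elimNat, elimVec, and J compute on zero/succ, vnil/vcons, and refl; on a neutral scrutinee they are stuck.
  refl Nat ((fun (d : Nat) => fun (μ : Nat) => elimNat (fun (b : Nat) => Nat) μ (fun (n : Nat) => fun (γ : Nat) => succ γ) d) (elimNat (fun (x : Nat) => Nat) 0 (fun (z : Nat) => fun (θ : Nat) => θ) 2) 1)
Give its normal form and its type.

reduced normal form:
  refl Nat 1
type:
  Eq Nat 1 1
observation: 10 normal-order steps separate the term from its normal form.


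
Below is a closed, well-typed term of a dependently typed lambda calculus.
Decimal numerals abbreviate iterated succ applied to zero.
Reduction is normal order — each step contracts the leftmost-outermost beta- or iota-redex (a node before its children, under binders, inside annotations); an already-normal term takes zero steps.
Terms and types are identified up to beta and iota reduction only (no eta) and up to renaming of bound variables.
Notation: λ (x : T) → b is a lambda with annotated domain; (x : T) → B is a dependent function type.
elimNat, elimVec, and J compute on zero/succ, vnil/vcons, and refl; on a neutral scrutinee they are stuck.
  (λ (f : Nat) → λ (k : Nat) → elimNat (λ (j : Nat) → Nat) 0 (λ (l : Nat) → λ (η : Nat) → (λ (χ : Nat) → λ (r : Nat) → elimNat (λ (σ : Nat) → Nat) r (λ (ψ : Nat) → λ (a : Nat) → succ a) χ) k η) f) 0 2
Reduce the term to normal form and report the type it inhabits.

normal form:
  0
the term's type:
  Nat


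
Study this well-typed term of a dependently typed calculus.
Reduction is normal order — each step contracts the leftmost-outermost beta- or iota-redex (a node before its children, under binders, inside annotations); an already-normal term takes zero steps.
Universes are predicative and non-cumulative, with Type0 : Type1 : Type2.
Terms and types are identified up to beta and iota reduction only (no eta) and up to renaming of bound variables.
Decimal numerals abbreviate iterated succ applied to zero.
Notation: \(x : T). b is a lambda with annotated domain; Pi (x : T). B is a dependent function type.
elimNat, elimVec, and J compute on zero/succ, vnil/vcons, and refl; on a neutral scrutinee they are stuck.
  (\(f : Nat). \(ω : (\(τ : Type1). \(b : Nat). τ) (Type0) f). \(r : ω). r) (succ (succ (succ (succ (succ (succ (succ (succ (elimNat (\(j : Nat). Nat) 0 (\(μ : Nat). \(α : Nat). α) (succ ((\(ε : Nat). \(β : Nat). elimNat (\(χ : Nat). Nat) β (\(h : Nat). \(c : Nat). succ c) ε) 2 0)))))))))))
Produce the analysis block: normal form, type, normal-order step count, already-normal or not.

resulting normal form:
  \(f : Type0). \(ω : f). ω
type:
  Pi (f : Type0). Pi (ω : f). f
reduction steps (normal order): 3
already normal: no
first redex: a beta-redex


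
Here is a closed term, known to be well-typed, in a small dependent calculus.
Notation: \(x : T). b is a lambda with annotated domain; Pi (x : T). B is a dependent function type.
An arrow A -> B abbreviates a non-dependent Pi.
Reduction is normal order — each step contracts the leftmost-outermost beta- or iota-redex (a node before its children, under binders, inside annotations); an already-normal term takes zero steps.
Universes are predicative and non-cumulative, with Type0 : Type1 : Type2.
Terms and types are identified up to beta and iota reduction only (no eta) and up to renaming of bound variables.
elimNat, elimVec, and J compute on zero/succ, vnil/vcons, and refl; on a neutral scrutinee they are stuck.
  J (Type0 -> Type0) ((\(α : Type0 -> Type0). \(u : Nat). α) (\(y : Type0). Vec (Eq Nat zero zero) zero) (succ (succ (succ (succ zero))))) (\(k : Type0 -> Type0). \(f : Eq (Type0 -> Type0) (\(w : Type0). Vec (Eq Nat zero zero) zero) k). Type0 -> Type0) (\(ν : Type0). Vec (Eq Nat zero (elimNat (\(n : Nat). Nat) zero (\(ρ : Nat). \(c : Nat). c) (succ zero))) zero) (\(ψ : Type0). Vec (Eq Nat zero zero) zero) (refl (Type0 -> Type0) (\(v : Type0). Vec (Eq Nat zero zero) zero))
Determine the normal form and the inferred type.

normal form:
  \(α : Type0). Vec (Eq Nat zero zero) zero
inferred type:
  Type0 -> Type0


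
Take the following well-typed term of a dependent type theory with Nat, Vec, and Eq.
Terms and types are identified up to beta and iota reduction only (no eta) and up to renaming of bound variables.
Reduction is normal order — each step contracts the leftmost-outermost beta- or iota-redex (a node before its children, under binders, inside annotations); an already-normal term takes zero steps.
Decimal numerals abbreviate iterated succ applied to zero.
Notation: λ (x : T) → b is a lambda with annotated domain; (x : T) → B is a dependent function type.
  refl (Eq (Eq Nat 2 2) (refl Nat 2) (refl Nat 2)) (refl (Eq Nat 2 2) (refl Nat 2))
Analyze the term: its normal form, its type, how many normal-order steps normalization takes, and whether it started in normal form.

reduced normal form:
  refl (Eq (Eq Nat 2 2) (refl Nat 2) (refl Nat 2)) (refl (Eq Nat 2 2) (refl Nat 2))
the term's type:
  Eq (Eq (Eq Nat 2 2) (refl Nat 2) (refl Nat 2)) (refl (Eq Nat 2 2) (refl Nat 2)) (refl (Eq Nat 2 2) (refl Nat 2))
normal-order step count: 0
term was already normal: yes


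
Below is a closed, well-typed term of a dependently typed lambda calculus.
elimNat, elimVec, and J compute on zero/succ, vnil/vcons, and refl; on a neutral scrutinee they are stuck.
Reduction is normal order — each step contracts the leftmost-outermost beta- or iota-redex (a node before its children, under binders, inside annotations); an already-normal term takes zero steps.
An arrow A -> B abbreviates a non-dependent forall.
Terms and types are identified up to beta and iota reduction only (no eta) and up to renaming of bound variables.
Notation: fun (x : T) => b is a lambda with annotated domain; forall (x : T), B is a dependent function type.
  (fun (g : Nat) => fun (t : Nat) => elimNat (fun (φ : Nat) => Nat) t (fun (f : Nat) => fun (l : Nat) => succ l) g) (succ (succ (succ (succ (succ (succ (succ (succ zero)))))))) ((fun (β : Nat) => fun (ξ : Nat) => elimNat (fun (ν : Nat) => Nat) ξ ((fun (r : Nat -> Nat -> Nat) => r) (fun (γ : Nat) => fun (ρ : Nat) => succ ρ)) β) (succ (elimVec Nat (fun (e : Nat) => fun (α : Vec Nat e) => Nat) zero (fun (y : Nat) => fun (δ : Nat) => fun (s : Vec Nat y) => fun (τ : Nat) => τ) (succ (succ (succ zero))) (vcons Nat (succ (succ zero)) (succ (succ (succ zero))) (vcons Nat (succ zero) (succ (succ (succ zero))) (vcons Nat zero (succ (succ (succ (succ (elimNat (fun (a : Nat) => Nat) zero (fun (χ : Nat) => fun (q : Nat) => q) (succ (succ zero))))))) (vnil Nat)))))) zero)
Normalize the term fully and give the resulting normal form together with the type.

resulting normal form:
  succ (succ (succ (succ (succ (succ (succ (succ (succ zero))))))))
type:
  Nat
observation: 51 normal-order steps separate the term from its normal form.


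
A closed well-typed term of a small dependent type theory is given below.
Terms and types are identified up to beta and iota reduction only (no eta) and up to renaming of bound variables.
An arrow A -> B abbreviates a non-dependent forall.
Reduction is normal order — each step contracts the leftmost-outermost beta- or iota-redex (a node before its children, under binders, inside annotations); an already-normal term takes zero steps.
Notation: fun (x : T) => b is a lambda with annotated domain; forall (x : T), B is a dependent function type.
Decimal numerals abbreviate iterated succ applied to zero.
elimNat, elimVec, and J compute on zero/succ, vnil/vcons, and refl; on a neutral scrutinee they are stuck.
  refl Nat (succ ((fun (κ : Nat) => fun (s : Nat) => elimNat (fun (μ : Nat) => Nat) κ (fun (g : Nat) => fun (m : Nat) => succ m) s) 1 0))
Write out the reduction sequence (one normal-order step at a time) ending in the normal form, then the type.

normal-order reduction:
  refl Nat (succ ((fun (κ : Nat) => fun (s : Nat) => elimNat (fun (μ : Nat) => Nat) κ (fun (g : Nat) => fun (m : Nat) => succ m) s) 1 0))
  ~> refl Nat (succ ((fun (κ : Nat) => elimNat (fun (s : Nat) => Nat) 1 (fun (μ : Nat) => fun (g : Nat) => succ g) κ) 0))
  ~> refl Nat (succ (elimNat (fun (κ : Nat) => Nat) 1 (fun (s : Nat) => fun (μ : Nat) => succ μ) 0))
  ~> refl Nat 2
inferred type:
  Eq Nat 2 2


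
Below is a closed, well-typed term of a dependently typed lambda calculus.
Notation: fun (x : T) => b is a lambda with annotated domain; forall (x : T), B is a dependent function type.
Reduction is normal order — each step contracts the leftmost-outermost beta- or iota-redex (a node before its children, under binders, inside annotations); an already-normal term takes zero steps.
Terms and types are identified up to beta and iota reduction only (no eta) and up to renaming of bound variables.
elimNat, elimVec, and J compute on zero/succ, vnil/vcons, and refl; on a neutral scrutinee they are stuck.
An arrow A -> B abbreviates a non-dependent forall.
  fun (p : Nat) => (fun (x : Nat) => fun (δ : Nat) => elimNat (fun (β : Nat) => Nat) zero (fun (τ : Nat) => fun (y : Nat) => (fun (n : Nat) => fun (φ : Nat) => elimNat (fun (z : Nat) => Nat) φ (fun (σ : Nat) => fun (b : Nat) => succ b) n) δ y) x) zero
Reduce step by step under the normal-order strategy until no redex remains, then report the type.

normal-order reduction sequence:
  fun (p : Nat) => (fun (x : Nat) => fun (δ : Nat) => elimNat (fun (β : Nat) => Nat) zero (fun (τ : Nat) => fun (y : Nat) => (fun (n : Nat) => fun (φ : Nat) => elimNat (fun (z : Nat) => Nat) φ (fun (σ : Nat) => fun (b : Nat) => succ b) n) δ y) x) zero
  ~> fun (p : Nat) => fun (x : Nat) => elimNat (fun (δ : Nat) => Nat) zero (fun (β : Nat) => fun (τ : Nat) => (fun (y : Nat) => fun (n : Nat) => elimNat (fun (φ : Nat) => Nat) n (fun (z : Nat) => fun (σ : Nat) => succ σ) y) x τ) zero
  ~> fun (p : Nat) => fun (x : Nat) => zero
inferred type:
  Nat -> Nat -> Nat


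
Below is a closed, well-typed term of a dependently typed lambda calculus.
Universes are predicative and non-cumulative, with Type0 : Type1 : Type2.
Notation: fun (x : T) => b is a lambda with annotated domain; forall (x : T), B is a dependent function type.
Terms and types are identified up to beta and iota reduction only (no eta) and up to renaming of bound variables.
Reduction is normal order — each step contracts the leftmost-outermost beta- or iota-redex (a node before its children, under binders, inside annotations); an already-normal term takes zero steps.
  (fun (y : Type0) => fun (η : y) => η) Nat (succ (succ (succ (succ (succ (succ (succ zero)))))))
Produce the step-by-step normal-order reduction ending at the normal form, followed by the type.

normal-order reduction:
  (fun (y : Type0) => fun (η : y) => η) Nat (succ (succ (succ (succ (succ (succ (succ zero)))))))
  ~> (fun (y : Nat) => y) (succ (succ (succ (succ (succ (succ (succ zero)))))))
  ~> succ (succ (succ (succ (succ (succ (succ zero))))))
inferred type:
  Nat


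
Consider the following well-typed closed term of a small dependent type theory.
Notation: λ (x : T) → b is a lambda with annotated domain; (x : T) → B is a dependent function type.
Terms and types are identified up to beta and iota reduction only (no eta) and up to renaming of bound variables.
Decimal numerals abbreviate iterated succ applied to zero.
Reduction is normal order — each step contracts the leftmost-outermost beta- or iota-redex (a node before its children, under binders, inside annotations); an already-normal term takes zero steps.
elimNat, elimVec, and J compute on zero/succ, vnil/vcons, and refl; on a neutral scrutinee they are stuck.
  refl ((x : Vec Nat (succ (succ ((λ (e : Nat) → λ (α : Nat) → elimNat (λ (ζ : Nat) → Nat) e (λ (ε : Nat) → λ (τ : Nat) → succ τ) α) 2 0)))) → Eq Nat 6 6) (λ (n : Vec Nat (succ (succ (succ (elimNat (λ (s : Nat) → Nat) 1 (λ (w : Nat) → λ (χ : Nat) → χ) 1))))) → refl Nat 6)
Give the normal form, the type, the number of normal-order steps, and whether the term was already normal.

normal form:
  refl ((x : Vec Nat 4) → Eq Nat 6 6) (λ (e : Vec Nat 4) → refl Nat 6)
inferred type:
  Eq ((x : Vec Nat 4) → Eq Nat 6 6) (λ (e : Vec Nat 4) → refl Nat 6) (λ (α : Vec Nat 4) → refl Nat 6)
normal-order step count: 7
started in normal form: no
first redex: a beta-redex


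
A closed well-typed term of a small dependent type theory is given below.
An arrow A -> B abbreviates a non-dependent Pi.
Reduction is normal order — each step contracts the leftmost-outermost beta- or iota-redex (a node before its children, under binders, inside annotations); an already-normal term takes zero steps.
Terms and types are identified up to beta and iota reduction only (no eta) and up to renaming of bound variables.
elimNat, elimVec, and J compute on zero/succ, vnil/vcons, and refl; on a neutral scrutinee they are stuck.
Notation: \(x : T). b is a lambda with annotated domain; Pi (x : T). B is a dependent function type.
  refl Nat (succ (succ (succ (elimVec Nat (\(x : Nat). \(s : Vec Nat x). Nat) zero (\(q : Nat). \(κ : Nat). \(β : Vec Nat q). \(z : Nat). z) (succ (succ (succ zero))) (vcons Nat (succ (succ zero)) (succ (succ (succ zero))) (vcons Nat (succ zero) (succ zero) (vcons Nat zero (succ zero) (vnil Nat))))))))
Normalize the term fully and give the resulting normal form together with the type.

reduced normal form:
  refl Nat (succ (succ (succ zero)))
the term's type:
  Eq Nat (succ (succ (succ zero))) (succ (succ (succ zero)))


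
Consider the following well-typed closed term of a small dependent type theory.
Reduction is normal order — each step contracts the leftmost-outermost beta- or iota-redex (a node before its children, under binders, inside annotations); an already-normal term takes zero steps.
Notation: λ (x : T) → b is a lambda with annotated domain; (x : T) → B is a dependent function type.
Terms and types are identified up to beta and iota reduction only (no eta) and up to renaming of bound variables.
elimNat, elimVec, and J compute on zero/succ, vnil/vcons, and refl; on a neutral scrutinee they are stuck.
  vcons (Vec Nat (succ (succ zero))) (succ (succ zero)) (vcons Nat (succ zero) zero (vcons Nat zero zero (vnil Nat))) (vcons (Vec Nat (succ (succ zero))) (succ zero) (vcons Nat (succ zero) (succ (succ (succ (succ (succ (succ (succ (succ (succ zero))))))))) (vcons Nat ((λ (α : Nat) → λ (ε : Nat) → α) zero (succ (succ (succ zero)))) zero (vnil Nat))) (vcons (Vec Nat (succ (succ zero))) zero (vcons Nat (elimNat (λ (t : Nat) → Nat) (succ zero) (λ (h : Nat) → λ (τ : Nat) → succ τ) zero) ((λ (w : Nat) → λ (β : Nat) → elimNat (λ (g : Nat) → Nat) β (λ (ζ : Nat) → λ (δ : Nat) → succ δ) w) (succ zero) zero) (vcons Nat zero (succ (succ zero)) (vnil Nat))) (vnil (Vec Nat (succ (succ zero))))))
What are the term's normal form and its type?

resulting normal form:
  vcons (Vec Nat (succ (succ zero))) (succ (succ zero)) (vcons Nat (succ zero) zero (vcons Nat zero zero (vnil Nat))) (vcons (Vec Nat (succ (succ zero))) (succ zero) (vcons Nat (succ zero) (succ (succ (succ (succ (succ (succ (succ (succ (succ zero))))))))) (vcons Nat zero zero (vnil Nat))) (vcons (Vec Nat (succ (succ zero))) zero (vcons Nat (succ zero) (succ zero) (vcons Nat zero (succ (succ zero)) (vnil Nat))) (vnil (Vec Nat (succ (succ zero))))))
inferred type:
  Vec (Vec Nat (succ (succ zero))) (succ (succ (succ zero)))


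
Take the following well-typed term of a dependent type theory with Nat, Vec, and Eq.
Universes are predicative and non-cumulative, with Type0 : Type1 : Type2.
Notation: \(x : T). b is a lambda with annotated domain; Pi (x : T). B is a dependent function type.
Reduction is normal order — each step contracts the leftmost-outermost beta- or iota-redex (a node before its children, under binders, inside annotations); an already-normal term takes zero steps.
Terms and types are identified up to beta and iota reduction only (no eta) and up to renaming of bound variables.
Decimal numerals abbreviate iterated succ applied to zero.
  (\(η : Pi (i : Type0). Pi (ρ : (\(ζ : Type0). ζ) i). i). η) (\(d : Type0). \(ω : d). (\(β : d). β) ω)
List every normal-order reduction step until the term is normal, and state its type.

normal-order reduction sequence:
  (\(η : Pi (i : Type0). Pi (ρ : (\(ζ : Type0). ζ) i). i). η) (\(d : Type0). \(ω : d). (\(β : d). β) ω)
  ~> \(η : Type0). \(i : η). (\(ρ : η). ρ) i
  ~> \(η : Type0). \(i : η). i
the term's type:
  Pi (η : Type0). Pi (i : η). η


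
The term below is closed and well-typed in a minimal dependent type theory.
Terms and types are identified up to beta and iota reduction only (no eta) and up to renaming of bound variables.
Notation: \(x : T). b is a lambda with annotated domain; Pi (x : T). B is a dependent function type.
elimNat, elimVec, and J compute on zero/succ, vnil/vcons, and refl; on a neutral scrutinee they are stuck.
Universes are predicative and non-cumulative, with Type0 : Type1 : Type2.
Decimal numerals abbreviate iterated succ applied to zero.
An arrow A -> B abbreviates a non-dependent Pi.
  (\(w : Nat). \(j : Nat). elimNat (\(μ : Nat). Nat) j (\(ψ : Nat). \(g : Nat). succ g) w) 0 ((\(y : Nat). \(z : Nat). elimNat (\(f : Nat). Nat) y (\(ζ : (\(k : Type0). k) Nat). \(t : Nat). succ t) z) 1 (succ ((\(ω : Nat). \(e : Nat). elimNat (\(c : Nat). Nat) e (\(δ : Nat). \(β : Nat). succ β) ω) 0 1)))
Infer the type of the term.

type:
  Nat


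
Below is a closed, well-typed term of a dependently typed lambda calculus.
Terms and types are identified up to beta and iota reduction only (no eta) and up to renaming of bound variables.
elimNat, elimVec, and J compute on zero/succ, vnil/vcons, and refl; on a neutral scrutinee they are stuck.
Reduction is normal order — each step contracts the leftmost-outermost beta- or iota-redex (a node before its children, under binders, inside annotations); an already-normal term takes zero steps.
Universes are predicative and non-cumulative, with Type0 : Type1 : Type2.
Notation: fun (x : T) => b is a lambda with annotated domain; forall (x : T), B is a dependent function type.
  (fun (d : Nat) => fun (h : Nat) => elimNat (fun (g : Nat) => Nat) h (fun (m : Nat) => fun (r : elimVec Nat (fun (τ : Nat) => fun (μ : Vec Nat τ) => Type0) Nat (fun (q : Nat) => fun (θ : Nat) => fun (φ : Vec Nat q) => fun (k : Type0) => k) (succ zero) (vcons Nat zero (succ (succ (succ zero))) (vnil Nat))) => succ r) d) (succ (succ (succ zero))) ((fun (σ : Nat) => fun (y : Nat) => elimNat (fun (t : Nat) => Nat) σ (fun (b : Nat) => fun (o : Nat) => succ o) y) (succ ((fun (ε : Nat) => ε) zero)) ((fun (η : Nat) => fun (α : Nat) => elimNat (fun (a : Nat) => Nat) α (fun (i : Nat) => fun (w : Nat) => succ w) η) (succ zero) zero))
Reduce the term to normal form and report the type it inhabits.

normal form:
  succ (succ (succ (succ (succ zero))))
the term's type:
  Nat


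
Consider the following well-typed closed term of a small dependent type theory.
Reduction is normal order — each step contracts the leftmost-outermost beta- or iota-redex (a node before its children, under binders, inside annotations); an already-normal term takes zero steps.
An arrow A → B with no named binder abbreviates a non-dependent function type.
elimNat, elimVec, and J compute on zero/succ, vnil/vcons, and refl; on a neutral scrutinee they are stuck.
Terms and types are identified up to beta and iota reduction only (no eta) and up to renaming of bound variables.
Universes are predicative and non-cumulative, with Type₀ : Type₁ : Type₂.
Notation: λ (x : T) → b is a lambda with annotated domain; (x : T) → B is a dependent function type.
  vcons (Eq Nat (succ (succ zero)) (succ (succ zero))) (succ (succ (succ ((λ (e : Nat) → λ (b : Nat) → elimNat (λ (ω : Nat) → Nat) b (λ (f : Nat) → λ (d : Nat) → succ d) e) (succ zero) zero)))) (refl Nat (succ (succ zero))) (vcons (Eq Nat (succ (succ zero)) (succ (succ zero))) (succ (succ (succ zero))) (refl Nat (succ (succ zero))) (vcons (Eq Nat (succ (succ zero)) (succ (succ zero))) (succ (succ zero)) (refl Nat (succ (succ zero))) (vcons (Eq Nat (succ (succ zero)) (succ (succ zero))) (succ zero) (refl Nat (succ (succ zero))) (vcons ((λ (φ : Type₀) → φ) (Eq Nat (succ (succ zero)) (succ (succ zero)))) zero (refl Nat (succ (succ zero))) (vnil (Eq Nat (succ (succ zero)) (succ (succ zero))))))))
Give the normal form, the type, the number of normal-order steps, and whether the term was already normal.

normal form:
  vcons (Eq Nat (succ (succ zero)) (succ (succ zero))) (succ (succ (succ (succ zero)))) (refl Nat (succ (succ zero))) (vcons (Eq Nat (succ (succ zero)) (succ (succ zero))) (succ (succ (succ zero))) (refl Nat (succ (succ zero))) (vcons (Eq Nat (succ (succ zero)) (succ (succ zero))) (succ (succ zero)) (refl Nat (succ (succ zero))) (vcons (Eq Nat (succ (succ zero)) (succ (succ zero))) (succ zero) (refl Nat (succ (succ zero))) (vcons (Eq Nat (succ (succ zero)) (succ (succ zero))) zero (refl Nat (succ (succ zero))) (vnil (Eq Nat (succ (succ zero)) (succ (succ zero))))))))
the term's type:
  Vec (Eq Nat (succ (succ zero)) (succ (succ zero))) (succ (succ (succ (succ (succ zero)))))
reduction steps (normal order): 7
started in normal form: no
first redex: a beta-redex


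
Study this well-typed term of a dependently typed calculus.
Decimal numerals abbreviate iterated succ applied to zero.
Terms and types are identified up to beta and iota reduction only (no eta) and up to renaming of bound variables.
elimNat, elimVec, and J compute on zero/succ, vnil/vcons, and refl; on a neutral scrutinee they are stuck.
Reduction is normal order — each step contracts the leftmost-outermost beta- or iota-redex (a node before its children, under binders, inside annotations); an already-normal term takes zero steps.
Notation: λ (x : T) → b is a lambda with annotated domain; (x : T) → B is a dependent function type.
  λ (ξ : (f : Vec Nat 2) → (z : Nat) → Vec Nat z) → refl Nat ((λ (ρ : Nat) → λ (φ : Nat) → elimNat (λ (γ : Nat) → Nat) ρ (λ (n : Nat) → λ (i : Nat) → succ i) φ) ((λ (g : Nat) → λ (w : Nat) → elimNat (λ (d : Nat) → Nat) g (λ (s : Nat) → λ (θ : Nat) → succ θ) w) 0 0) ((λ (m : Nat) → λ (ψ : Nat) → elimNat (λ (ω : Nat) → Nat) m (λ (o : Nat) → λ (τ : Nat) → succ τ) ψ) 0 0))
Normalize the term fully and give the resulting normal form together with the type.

reduced normal form:
  λ (ξ : (f : Vec Nat 2) → (z : Nat) → Vec Nat z) → refl Nat 0
type:
  (ξ : (f : Vec Nat 2) → (z : Nat) → Vec Nat z) → Eq Nat 0 0


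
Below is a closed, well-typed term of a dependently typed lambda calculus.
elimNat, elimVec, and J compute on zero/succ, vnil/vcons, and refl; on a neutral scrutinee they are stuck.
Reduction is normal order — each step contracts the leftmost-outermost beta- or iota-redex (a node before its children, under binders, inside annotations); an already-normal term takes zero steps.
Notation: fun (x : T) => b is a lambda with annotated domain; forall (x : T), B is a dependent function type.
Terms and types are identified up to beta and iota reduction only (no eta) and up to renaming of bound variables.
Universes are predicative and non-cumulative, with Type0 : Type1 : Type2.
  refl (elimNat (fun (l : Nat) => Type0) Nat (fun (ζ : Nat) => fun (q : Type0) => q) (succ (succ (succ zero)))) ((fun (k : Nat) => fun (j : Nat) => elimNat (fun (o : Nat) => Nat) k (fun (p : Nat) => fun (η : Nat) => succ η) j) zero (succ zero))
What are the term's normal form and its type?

normal form:
  refl Nat (succ zero)
type:
  Eq Nat (succ zero) (succ zero)
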